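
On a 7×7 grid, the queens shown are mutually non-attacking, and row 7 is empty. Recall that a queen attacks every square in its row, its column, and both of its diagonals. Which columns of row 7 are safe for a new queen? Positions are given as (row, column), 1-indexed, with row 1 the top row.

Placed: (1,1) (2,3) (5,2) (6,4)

columns 6

(1,1) attacks row 7 at column 1 and diagonals 7.
(2,3) attacks row 7 at column 3.
(5,2) attacks row 7 at column 2 and diagonals 4.
(6,4) attacks row 7 at column 4 and diagonals 3, 5.
Attacked columns: {1, 2, 3, 4, 5, 7}. Safe: {6}.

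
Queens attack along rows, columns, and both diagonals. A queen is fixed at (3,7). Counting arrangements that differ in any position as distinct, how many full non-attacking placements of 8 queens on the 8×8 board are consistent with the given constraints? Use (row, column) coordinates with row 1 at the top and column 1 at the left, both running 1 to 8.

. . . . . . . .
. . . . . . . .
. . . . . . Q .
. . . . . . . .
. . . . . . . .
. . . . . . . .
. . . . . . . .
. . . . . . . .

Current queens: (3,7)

Branch on row 1: col 1 → 0; col 2 → 2; col 3 → 2; col 4 → 3; col 6 → 7; col 8 → 0.
Sum: 0 + 2 + 2 + 3 + 7 + 0 = 14.

14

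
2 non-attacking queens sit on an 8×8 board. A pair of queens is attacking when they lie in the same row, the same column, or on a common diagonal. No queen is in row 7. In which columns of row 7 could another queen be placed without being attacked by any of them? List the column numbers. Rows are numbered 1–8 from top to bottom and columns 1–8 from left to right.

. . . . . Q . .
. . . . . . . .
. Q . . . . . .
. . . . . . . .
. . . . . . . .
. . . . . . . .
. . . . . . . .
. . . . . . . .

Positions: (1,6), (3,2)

columns 1, 3, 4, 5, 7, 8

(1,6) attacks row 7 at column 6.
(3,2) attacks row 7 at column 2 and diagonals 6.
Attacked columns: {2, 6}. Safe: {1, 3, 4, 5, 7, 8}.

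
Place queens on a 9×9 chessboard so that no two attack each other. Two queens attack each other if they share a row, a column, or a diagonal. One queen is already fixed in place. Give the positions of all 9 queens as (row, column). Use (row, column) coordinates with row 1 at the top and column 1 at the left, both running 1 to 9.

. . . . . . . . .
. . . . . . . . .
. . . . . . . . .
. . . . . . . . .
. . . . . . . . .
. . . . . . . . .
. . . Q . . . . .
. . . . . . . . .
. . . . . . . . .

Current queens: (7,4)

Row 1: attacked by (7,4)→{4}. Safe: 1, 2, 3, 5, 6, 7, 8, 9. Place at column 5.
Row 2: attacked by (1,5)→{4,5,6}; (7,4)→{4,9}. Safe: 1, 2, 3, 7, 8. Place at column 3.
Row 3: attacked by (1,5)→{3,5,7}; (2,3)→{2,3,4}; (7,4)→{4,8}. Safe: 1, 6, 9. Place at column 1.
Row 4: attacked by (1,5)→{2,5,8}; (2,3)→{1,3,5}; (3,1)→{1,2}; (7,4)→{1,4,7}. Safe: 6, 9. Place at column 6.
Row 5: attacked by (1,5)→{1,5,9}; (2,3)→{3,6}; (3,1)→{1,3}; (4,6)→{5,6,7}; (7,4)→{2,4,6}. Safe: 8. Place at column 8.
Row 6: attacked by (1,5)→{5}; (2,3)→{3,7}; (3,1)→{1,4}; (4,6)→{4,6,8}; (5,8)→{7,8,9}; (7,4)→{3,4,5}. Safe: 2. Place at column 2.
Row 8: attacked by (1,5)→{5}; (2,3)→{3,9}; (3,1)→{1,6}; (4,6)→{2,6}; (5,8)→{5,8}; (6,2)→{2,4}; (7,4)→{3,4,5}. Safe: 7. Place at column 7.
Row 9: attacked by (1,5)→{5}; (2,3)→{3}; (3,1)→{1,7}; (4,6)→{1,6}; (5,8)→{4,8}; (6,2)→{2,5}; (7,4)→{2,4,6}; (8,7)→{6,7,8}. Safe: 9. Place at column 9.
Columns [5, 3, 1, 6, 8, 2, 4, 7, 9], r−c [-4, -1, 2, -2, -3, 4, 3, 1, 0], r+c [6, 5, 4, 10, 13, 8, 11, 15, 18] are all distinct, so no two queens attack.

(1,5) (2,3) (3,1) (4,6) (5,8) (6,2) (7,4) (8,7) (9,9)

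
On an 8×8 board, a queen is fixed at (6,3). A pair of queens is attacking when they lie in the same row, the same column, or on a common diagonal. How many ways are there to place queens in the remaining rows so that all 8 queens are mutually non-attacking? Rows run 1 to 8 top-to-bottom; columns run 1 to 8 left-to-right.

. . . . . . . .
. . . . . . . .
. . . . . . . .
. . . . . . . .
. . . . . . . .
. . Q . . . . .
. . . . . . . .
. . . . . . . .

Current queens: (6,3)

4

Branch on row 1: col 1 → 0; col 2 → 0; col 4 → 2; col 5 → 1; col 6 → 1; col 7 → 0.
Sum: 0 + 0 + 2 + 1 + 1 + 0 = 4.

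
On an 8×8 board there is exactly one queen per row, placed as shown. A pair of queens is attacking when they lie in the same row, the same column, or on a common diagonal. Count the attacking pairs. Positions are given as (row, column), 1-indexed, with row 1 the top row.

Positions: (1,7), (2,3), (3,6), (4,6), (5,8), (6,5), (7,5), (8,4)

4

Same column: (3,6)–(4,6) (column 6); (6,5)–(7,5) (column 5).
Same diagonal: (3,6)–(5,8) (|3−5| = |6−8| = 2); (7,5)–(8,4) (|7−8| = |5−4| = 1).
Total attacking pairs: 4.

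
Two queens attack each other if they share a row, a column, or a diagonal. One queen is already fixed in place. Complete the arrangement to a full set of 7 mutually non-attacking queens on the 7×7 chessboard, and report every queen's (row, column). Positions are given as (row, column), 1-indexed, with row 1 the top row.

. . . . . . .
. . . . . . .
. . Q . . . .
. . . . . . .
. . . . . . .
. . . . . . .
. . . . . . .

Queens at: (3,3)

(1,2) (2,6) (3,3) (4,7) (5,4) (6,1) (7,5)

Row 1: attacked by (3,3)→{1,3,5}. Safe: 2, 4, 6, 7. Place at column 2.
Row 2: attacked by (1,2)→{1,2,3}; (3,3)→{2,3,4}. Safe: 5, 6, 7. Place at column 6.
Row 4: attacked by (1,2)→{2,5}; (2,6)→{4,6}; (3,3)→{2,3,4}. Safe: 1, 7. Place at column 7.
Row 5: attacked by (1,2)→{2,6}; (2,6)→{3,6}; (3,3)→{1,3,5}; (4,7)→{6,7}. Safe: 4. Place at column 4.
Row 6: attacked by (1,2)→{2,7}; (2,6)→{2,6}; (3,3)→{3,6}; (4,7)→{5,7}; (5,4)→{3,4,5}. Safe: 1. Place at column 1.
Row 7: attacked by (1,2)→{2}; (2,6)→{1,6}; (3,3)→{3,7}; (4,7)→{4,7}; (5,4)→{2,4,6}; (6,1)→{1,2}. Safe: 5. Place at column 5.
Columns [2, 6, 3, 7, 4, 1, 5], r−c [-1, -4, 0, -3, 1, 5, 2], r+c [3, 8, 6, 11, 9, 7, 12] are all distinct, so no two queens attack.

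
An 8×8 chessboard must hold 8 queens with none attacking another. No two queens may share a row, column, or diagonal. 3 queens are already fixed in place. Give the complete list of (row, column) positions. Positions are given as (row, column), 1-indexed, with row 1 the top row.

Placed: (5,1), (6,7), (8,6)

(1,8) (2,2) (3,5) (4,3) (5,1) (6,7) (7,4) (8,6)

Row 1: attacked by (5,1)→{1,5}; (6,7)→{2,7}; (8,6)→{6}. Safe: 3, 4, 8. Place at column 8.
Row 2: attacked by (1,8)→{7,8}; (5,1)→{1,4}; (6,7)→{3,7}; (8,6)→{6}. Safe: 2, 5. Place at column 2.
Row 3: attacked by (1,8)→{6,8}; (2,2)→{1,2,3}; (5,1)→{1,3}; (6,7)→{4,7}; (8,6)→{1,6}. Safe: 5. Place at column 5.
Row 4: attacked by (1,8)→{5,8}; (2,2)→{2,4}; (3,5)→{4,5,6}; (5,1)→{1,2}; (6,7)→{5,7}; (8,6)→{2,6}. Safe: 3. Place at column 3.
Row 7: attacked by (1,8)→{2,8}; (2,2)→{2,7}; (3,5)→{1,5}; (4,3)→{3,6}; (5,1)→{1,3}; (6,7)→{6,7,8}; (8,6)→{5,6,7}. Safe: 4. Place at column 4.
Columns [8, 2, 5, 3, 1, 7, 4, 6], r−c [-7, 0, -2, 1, 4, -1, 3, 2], r+c [9, 4, 8, 7, 6, 13, 11, 14] are all distinct, so no two queens attack.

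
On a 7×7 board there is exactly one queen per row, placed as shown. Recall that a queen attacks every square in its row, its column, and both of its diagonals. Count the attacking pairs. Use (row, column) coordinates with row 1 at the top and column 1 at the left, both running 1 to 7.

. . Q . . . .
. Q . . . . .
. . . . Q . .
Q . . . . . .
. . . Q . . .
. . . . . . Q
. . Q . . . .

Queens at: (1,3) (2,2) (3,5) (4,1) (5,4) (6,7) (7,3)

3

Same column: (1,3)–(7,3) (column 3).
Same diagonal: (1,3)–(2,2) (|1−2| = |3−2| = 1); (1,3)–(3,5) (|1−3| = |3−5| = 2).
Total attacking pairs: 3.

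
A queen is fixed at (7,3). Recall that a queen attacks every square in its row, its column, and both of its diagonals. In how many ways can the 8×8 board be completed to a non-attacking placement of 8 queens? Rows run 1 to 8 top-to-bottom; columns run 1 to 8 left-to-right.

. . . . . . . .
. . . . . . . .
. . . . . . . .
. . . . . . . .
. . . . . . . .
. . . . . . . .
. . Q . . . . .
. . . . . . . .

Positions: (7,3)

14

Branch on row 1: col 1 → 0; col 2 → 1; col 4 → 6; col 5 → 3; col 6 → 0; col 7 → 3; col 8 → 1.
Sum: 0 + 1 + 6 + 3 + 0 + 3 + 1 = 14.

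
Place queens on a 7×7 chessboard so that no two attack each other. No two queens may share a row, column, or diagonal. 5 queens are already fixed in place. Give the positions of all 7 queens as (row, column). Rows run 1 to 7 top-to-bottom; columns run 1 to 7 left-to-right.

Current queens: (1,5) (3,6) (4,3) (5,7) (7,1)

(1,5) (2,2) (3,6) (4,3) (5,7) (6,4) (7,1)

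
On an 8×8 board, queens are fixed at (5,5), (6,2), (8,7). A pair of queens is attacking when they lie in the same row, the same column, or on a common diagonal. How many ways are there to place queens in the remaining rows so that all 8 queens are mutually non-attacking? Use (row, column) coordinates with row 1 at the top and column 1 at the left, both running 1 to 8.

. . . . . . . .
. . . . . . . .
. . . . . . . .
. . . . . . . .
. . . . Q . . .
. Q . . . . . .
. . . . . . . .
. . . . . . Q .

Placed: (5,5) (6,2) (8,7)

1

Branch on row 1: col 3 → 0; col 4 → 0; col 6 → 1; col 8 → 0.
Sum: 0 + 0 + 1 + 0 = 1.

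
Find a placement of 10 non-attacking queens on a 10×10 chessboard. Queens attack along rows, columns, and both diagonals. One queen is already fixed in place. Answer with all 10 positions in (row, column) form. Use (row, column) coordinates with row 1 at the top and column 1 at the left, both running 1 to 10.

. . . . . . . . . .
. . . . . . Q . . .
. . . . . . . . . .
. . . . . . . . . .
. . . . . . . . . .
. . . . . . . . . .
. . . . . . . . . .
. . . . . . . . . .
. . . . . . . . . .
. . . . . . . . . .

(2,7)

Row 1: attacked by (2,7)→{6,7,8}. Safe: 1, 2, 3, 4, 5, 9, 10. Place at column 10.
Row 3: attacked by (1,10)→{8,10}; (2,7)→{6,7,8}. Safe: 1, 2, 3, 4, 5, 9. Place at column 2.
Row 4: attacked by (1,10)→{7,10}; (2,7)→{5,7,9}; (3,2)→{1,2,3}. Safe: 4, 6, 8. Place at column 6.
Row 5: attacked by (1,10)→{6,10}; (2,7)→{4,7,10}; (3,2)→{2,4}; (4,6)→{5,6,7}. Safe: 1, 3, 8, 9. Place at column 3.
Row 6: attacked by (1,10)→{5,10}; (2,7)→{3,7}; (3,2)→{2,5}; (4,6)→{4,6,8}; (5,3)→{2,3,4}. Safe: 1, 9. Place at column 1.
Row 7: attacked by (1,10)→{4,10}; (2,7)→{2,7}; (3,2)→{2,6}; (4,6)→{3,6,9}; (5,3)→{1,3,5}; (6,1)→{1,2}. Safe: 8. Place at column 8.
Row 8: attacked by (1,10)→{3,10}; (2,7)→{1,7}; (3,2)→{2,7}; (4,6)→{2,6,10}; (5,3)→{3,6}; (6,1)→{1,3}; (7,8)→{7,8,9}. Safe: 4, 5. Place at column 5.
Row 9: attacked by (1,10)→{2,10}; (2,7)→{7}; (3,2)→{2,8}; (4,6)→{1,6}; (5,3)→{3,7}; (6,1)→{1,4}; (7,8)→{6,8,10}; (8,5)→{4,5,6}. Safe: 9. Place at column 9.
Row 10: attacked by (1,10)→{1,10}; (2,7)→{7}; (3,2)→{2,9}; (4,6)→{6}; (5,3)→{3,8}; (6,1)→{1,5}; (7,8)→{5,8}; (8,5)→{3,5,7}; (9,9)→{8,9,10}. Safe: 4. Place at column 4.
Columns [10, 7, 2, 6, 3, 1, 8, 5, 9, 4], r−c [-9, -5, 1, -2, 2, 5, -1, 3, 0, 6], r+c [11, 9, 5, 10, 8, 7, 15, 13, 18, 14] are all distinct, so no two queens attack.

(1,10) (2,7) (3,2) (4,6) (5,3) (6,1) (7,8) (8,5) (9,9) (10,4)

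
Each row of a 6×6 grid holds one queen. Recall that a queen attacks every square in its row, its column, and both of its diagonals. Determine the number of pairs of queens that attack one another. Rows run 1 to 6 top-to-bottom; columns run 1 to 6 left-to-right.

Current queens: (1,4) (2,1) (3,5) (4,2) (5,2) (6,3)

Same column: (4,2)–(5,2) (column 2).
Same diagonal: (5,2)–(6,3) (|5−6| = |2−3| = 1).
Total attacking pairs: 2.

2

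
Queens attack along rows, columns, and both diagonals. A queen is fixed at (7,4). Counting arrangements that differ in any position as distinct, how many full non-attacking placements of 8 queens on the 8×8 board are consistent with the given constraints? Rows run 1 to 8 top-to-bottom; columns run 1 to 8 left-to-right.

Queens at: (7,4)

8

Branch on row 1: col 1 → 0; col 2 → 0; col 3 → 3; col 5 → 3; col 6 → 1; col 7 → 0; col 8 → 1.
Sum: 0 + 0 + 3 + 3 + 1 + 0 + 1 = 8.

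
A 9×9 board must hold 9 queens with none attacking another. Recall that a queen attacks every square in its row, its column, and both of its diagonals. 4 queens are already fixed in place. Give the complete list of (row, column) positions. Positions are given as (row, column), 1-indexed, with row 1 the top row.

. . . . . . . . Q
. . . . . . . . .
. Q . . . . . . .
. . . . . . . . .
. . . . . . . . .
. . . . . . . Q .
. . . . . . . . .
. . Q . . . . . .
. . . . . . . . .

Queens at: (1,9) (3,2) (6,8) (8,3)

(1,9) (2,7) (3,2) (4,4) (5,1) (6,8) (7,5) (8,3) (9,6)

Row 2: attacked by (1,9)→{8,9}; (3,2)→{1,2,3}; (6,8)→{4,8}; (8,3)→{3,9}. Safe: 5, 6, 7. Place at column 7.
Row 4: attacked by (1,9)→{6,9}; (2,7)→{5,7,9}; (3,2)→{1,2,3}; (6,8)→{6,8}; (8,3)→{3,7}. Safe: 4. Place at column 4.
Row 5: attacked by (1,9)→{5,9}; (2,7)→{4,7}; (3,2)→{2,4}; (4,4)→{3,4,5}; (6,8)→{7,8,9}; (8,3)→{3,6}. Safe: 1. Place at column 1.
Row 7: attacked by (1,9)→{3,9}; (2,7)→{2,7}; (3,2)→{2,6}; (4,4)→{1,4,7}; (5,1)→{1,3}; (6,8)→{7,8,9}; (8,3)→{2,3,4}. Safe: 5. Place at column 5.
Row 9: attacked by (1,9)→{1,9}; (2,7)→{7}; (3,2)→{2,8}; (4,4)→{4,9}; (5,1)→{1,5}; (6,8)→{5,8}; (7,5)→{3,5,7}; (8,3)→{2,3,4}. Safe: 6. Place at column 6.
Columns [9, 7, 2, 4, 1, 8, 5, 3, 6], r−c [-8, -5, 1, 0, 4, -2, 2, 5, 3], r+c [10, 9, 5, 8, 6, 14, 12, 11, 15] are all distinct, so no two queens attack.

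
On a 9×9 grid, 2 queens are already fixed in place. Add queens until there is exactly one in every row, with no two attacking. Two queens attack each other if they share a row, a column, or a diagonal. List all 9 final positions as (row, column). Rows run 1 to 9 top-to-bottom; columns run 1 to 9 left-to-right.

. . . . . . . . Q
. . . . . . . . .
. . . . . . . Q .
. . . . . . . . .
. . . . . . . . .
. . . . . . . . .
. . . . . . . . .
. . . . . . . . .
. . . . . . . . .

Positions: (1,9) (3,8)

(1,9) (2,4) (3,8) (4,1) (5,3) (6,6) (7,2) (8,7) (9,5)

Row 2: attacked by (1,9)→{8,9}; (3,8)→{7,8,9}. Safe: 1, 2, 3, 4, 5, 6. Place at column 4.
Row 4: attacked by (1,9)→{6,9}; (2,4)→{2,4,6}; (3,8)→{7,8,9}. Safe: 1, 3, 5. Place at column 1.
Row 5: attacked by (1,9)→{5,9}; (2,4)→{1,4,7}; (3,8)→{6,8}; (4,1)→{1,2}. Safe: 3. Place at column 3.
Row 6: attacked by (1,9)→{4,9}; (2,4)→{4,8}; (3,8)→{5,8}; (4,1)→{1,3}; (5,3)→{2,3,4}. Safe: 6, 7. Place at column 6.
Row 7: attacked by (1,9)→{3,9}; (2,4)→{4,9}; (3,8)→{4,8}; (4,1)→{1,4}; (5,3)→{1,3,5}; (6,6)→{5,6,7}. Safe: 2. Place at column 2.
Row 8: attacked by (1,9)→{2,9}; (2,4)→{4}; (3,8)→{3,8}; (4,1)→{1,5}; (5,3)→{3,6}; (6,6)→{4,6,8}; (7,2)→{1,2,3}. Safe: 7. Place at column 7.
Row 9: attacked by (1,9)→{1,9}; (2,4)→{4}; (3,8)→{2,8}; (4,1)→{1,6}; (5,3)→{3,7}; (6,6)→{3,6,9}; (7,2)→{2,4}; (8,7)→{6,7,8}. Safe: 5. Place at column 5.
Columns [9, 4, 8, 1, 3, 6, 2, 7, 5], r−c [-8, -2, -5, 3, 2, 0, 5, 1, 4], r+c [10, 6, 11, 5, 8, 12, 9, 15, 14] are all distinct, so no two queens attack.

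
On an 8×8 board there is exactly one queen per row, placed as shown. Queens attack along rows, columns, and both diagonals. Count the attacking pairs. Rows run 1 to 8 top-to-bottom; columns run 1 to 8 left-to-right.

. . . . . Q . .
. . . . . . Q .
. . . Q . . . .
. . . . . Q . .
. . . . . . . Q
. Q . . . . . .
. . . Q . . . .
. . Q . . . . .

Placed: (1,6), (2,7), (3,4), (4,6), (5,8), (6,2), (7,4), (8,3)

5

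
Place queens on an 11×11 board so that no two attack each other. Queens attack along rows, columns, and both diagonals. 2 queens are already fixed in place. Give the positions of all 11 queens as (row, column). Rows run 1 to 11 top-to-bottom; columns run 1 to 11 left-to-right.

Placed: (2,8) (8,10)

Row 1: attacked by (2,8)→{7,8,9}; (8,10)→{3,10}. Safe: 1, 2, 4, 5, 6, 11. Place at column 6.
Row 3: attacked by (1,6)→{4,6,8}; (2,8)→{7,8,9}; (8,10)→{5,10}. Safe: 1, 2, 3, 11. Place at column 3.
Row 4: attacked by (1,6)→{3,6,9}; (2,8)→{6,8,10}; (3,3)→{2,3,4}; (8,10)→{6,10}. Safe: 1, 5, 7, 11. Place at column 11.
Row 5: attacked by (1,6)→{2,6,10}; (2,8)→{5,8,11}; (3,3)→{1,3,5}; (4,11)→{10,11}; (8,10)→{7,10}. Safe: 4, 9. Place at column 4.
Row 6: attacked by (1,6)→{1,6,11}; (2,8)→{4,8}; (3,3)→{3,6}; (4,11)→{9,11}; (5,4)→{3,4,5}; (8,10)→{8,10}. Safe: 2, 7. Place at column 7.
Row 7: attacked by (1,6)→{6}; (2,8)→{3,8}; (3,3)→{3,7}; (4,11)→{8,11}; (5,4)→{2,4,6}; (6,7)→{6,7,8}; (8,10)→{9,10,11}. Safe: 1, 5. Place at column 1.
Row 9: attacked by (1,6)→{6}; (2,8)→{1,8}; (3,3)→{3,9}; (4,11)→{6,11}; (5,4)→{4,8}; (6,7)→{4,7,10}; (7,1)→{1,3}; (8,10)→{9,10,11}. Safe: 2, 5. Place at column 5.
Row 10: attacked by (1,6)→{6}; (2,8)→{8}; (3,3)→{3,10}; (4,11)→{5,11}; (5,4)→{4,9}; (6,7)→{3,7,11}; (7,1)→{1,4}; (8,10)→{8,10}; (9,5)→{4,5,6}. Safe: 2. Place at column 2.
Row 11: attacked by (1,6)→{6}; (2,8)→{8}; (3,3)→{3,11}; (4,11)→{4,11}; (5,4)→{4,10}; (6,7)→{2,7}; (7,1)→{1,5}; (8,10)→{7,10}; (9,5)→{3,5,7}; (10,2)→{1,2,3}. Safe: 9. Place at column 9.
Columns [6, 8, 3, 11, 4, 7, 1, 10, 5, 2, 9], r−c [-5, -6, 0, -7, 1, -1, 6, -2, 4, 8, 2], r+c [7, 10, 6, 15, 9, 13, 8, 18, 14, 12, 20] are all distinct, so no two queens attack.

(1,6) (2,8) (3,3) (4,11) (5,4) (6,7) (7,1) (8,10) (9,5) (10,2) (11,9)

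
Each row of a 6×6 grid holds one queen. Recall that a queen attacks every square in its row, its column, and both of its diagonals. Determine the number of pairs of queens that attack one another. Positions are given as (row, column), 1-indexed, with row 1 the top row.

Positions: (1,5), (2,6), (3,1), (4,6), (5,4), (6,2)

3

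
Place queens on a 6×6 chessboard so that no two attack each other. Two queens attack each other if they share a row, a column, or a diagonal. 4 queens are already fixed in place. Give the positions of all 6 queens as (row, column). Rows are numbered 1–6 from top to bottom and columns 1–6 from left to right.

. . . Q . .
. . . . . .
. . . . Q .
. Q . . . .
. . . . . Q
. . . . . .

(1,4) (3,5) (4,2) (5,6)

Row 2: attacked by (1,4)→{3,4,5}; (3,5)→{4,5,6}; (4,2)→{2,4}; (5,6)→{3,6}. Safe: 1. Place at column 1.
Row 6: attacked by (1,4)→{4}; (2,1)→{1,5}; (3,5)→{2,5}; (4,2)→{2,4}; (5,6)→{5,6}. Safe: 3. Place at column 3.
Columns [4, 1, 5, 2, 6, 3], r−c [-3, 1, -2, 2, -1, 3], r+c [5, 3, 8, 6, 11, 9] are all distinct, so no two queens attack.

(1,4) (2,1) (3,5) (4,2) (5,6) (6,3)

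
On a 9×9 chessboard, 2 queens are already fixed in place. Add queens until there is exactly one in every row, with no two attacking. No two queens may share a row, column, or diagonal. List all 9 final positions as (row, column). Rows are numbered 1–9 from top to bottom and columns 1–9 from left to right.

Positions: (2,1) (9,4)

(1,8) (2,1) (3,5) (4,7) (5,2) (6,6) (7,3) (8,9) (9,4)

Row 1: attacked by (2,1)→{1,2}; (9,4)→{4}. Safe: 3, 5, 6, 7, 8, 9. Place at column 8.
Row 3: attacked by (1,8)→{6,8}; (2,1)→{1,2}; (9,4)→{4}. Safe: 3, 5, 7, 9. Place at column 5.
Row 4: attacked by (1,8)→{5,8}; (2,1)→{1,3}; (3,5)→{4,5,6}; (9,4)→{4,9}. Safe: 2, 7. Place at column 7.
Row 5: attacked by (1,8)→{4,8}; (2,1)→{1,4}; (3,5)→{3,5,7}; (4,7)→{6,7,8}; (9,4)→{4,8}. Safe: 2, 9. Place at column 2.
Row 6: attacked by (1,8)→{3,8}; (2,1)→{1,5}; (3,5)→{2,5,8}; (4,7)→{5,7,9}; (5,2)→{1,2,3}; (9,4)→{1,4,7}. Safe: 6. Place at column 6.
Row 7: attacked by (1,8)→{2,8}; (2,1)→{1,6}; (3,5)→{1,5,9}; (4,7)→{4,7}; (5,2)→{2,4}; (6,6)→{5,6,7}; (9,4)→{2,4,6}. Safe: 3. Place at column 3.
Row 8: attacked by (1,8)→{1,8}; (2,1)→{1,7}; (3,5)→{5}; (4,7)→{3,7}; (5,2)→{2,5}; (6,6)→{4,6,8}; (7,3)→{2,3,4}; (9,4)→{3,4,5}. Safe: 9. Place at column 9.
Columns [8, 1, 5, 7, 2, 6, 3, 9, 4], r−c [-7, 1, -2, -3, 3, 0, 4, -1, 5], r+c [9, 3, 8, 11, 7, 12, 10, 17, 13] are all distinct, so no two queens attack.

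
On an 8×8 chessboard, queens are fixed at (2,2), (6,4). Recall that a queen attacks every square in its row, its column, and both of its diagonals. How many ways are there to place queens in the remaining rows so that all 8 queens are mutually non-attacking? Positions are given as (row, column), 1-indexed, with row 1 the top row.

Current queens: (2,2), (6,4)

Branch on row 1: col 5 → 1; col 6 → 0; col 7 → 1; col 8 → 0.
Sum: 1 + 0 + 1 + 0 = 2.

2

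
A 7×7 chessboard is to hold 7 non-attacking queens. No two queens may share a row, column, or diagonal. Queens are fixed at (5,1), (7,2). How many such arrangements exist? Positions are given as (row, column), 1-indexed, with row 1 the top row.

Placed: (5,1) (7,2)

2

Branch on row 1: col 3 → 0; col 4 → 0; col 6 → 2; col 7 → 0.
Sum: 0 + 0 + 2 + 0 = 2.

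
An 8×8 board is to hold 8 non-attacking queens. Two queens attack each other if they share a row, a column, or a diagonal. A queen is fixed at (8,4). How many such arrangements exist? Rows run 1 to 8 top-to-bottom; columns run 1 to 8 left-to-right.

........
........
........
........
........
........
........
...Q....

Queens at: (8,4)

18

Branch on row 1: col 1 → 1; col 2 → 3; col 3 → 3; col 5 → 3; col 6 → 4; col 7 → 3; col 8 → 1.
Sum: 1 + 3 + 3 + 3 + 4 + 3 + 1 = 18.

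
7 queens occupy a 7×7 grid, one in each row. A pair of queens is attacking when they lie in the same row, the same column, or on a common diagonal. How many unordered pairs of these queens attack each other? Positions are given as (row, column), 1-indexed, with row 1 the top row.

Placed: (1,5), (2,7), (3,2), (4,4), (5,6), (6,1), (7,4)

2

Same column: (4,4)–(7,4) (column 4).
Same diagonal: (5,6)–(7,4) (|5−7| = |6−4| = 2).
Total attacking pairs: 2.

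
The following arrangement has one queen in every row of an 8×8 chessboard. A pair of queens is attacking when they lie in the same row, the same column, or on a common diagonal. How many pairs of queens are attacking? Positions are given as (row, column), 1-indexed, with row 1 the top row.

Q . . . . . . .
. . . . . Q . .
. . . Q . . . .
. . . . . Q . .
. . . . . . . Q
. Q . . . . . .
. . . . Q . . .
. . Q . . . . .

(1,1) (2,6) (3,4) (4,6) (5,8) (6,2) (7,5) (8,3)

2

Same column: (2,6)–(4,6) (column 6).
Same diagonal: (2,6)–(6,2) (|2−6| = |6−2| = 4).
Total attacking pairs: 2.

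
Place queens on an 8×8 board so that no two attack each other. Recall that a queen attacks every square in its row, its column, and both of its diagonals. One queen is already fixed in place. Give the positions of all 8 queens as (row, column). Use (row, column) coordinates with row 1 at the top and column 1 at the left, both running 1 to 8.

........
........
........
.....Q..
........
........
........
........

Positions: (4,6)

Row 1: attacked by (4,6)→{3,6}. Safe: 1, 2, 4, 5, 7, 8. Place at column 1.
Row 2: attacked by (1,1)→{1,2}; (4,6)→{4,6,8}. Safe: 3, 5, 7. Place at column 7.
Row 3: attacked by (1,1)→{1,3}; (2,7)→{6,7,8}; (4,6)→{5,6,7}. Safe: 2, 4. Place at column 4.
Row 5: attacked by (1,1)→{1,5}; (2,7)→{4,7}; (3,4)→{2,4,6}; (4,6)→{5,6,7}. Safe: 3, 8. Place at column 8.
Row 6: attacked by (1,1)→{1,6}; (2,7)→{3,7}; (3,4)→{1,4,7}; (4,6)→{4,6,8}; (5,8)→{7,8}. Safe: 2, 5. Place at column 2.
Row 7: attacked by (1,1)→{1,7}; (2,7)→{2,7}; (3,4)→{4,8}; (4,6)→{3,6}; (5,8)→{6,8}; (6,2)→{1,2,3}. Safe: 5. Place at column 5.
Row 8: attacked by (1,1)→{1,8}; (2,7)→{1,7}; (3,4)→{4}; (4,6)→{2,6}; (5,8)→{5,8}; (6,2)→{2,4}; (7,5)→{4,5,6}. Safe: 3. Place at column 3.
Columns [1, 7, 4, 6, 8, 2, 5, 3], r−c [0, -5, -1, -2, -3, 4, 2, 5], r+c [2, 9, 7, 10, 13, 8, 12, 11] are all distinct, so no two queens attack.

(1,1) (2,7) (3,4) (4,6) (5,8) (6,2) (7,5) (8,3)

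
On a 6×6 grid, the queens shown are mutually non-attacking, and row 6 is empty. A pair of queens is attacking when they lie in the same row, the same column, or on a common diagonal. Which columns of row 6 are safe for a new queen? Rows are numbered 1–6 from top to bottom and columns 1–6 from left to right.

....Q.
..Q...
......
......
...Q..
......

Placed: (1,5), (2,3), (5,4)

columns 1, 2, 6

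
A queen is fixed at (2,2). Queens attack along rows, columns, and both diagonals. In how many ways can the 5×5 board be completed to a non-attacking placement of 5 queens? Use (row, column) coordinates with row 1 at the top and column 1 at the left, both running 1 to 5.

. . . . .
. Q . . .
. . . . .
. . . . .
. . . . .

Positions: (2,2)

2

Branch on row 1: col 4 → 1; col 5 → 1.
Sum: 1 + 1 = 2.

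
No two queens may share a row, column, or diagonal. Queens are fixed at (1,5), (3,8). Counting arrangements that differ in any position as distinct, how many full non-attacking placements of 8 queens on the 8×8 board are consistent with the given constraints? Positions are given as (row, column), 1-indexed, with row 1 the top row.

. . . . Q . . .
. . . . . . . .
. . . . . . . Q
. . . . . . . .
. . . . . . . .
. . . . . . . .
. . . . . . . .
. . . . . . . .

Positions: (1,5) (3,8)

4

Branch on row 2: col 1 → 2; col 2 → 1; col 3 → 1.
Sum: 2 + 1 + 1 = 4.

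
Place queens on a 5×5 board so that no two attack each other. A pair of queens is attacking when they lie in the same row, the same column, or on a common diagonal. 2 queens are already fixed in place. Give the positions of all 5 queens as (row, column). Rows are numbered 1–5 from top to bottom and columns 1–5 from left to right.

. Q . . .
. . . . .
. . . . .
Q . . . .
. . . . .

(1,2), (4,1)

Row 2: attacked by (1,2)→{1,2,3}; (4,1)→{1,3}. Safe: 4, 5. Place at column 5.
Row 3: attacked by (1,2)→{2,4}; (2,5)→{4,5}; (4,1)→{1,2}. Safe: 3. Place at column 3.
Row 5: attacked by (1,2)→{2}; (2,5)→{2,5}; (3,3)→{1,3,5}; (4,1)→{1,2}. Safe: 4. Place at column 4.
Columns [2, 5, 3, 1, 4], r−c [-1, -3, 0, 3, 1], r+c [3, 7, 6, 5, 9] are all distinct, so no two queens attack.

(1,2) (2,5) (3,3) (4,1) (5,4)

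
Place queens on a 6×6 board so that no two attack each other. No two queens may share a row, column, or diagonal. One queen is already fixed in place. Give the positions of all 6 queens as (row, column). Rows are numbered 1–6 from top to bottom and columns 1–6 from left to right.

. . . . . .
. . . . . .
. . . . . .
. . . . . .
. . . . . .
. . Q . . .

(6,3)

Row 1: attacked by (6,3)→{3}. Safe: 1, 2, 4, 5, 6. Place at column 4.
Row 2: attacked by (1,4)→{3,4,5}; (6,3)→{3}. Safe: 1, 2, 6. Place at column 1.
Row 3: attacked by (1,4)→{2,4,6}; (2,1)→{1,2}; (6,3)→{3,6}. Safe: 5. Place at column 5.
Row 4: attacked by (1,4)→{1,4}; (2,1)→{1,3}; (3,5)→{4,5,6}; (6,3)→{1,3,5}. Safe: 2. Place at column 2.
Row 5: attacked by (1,4)→{4}; (2,1)→{1,4}; (3,5)→{3,5}; (4,2)→{1,2,3}; (6,3)→{2,3,4}. Safe: 6. Place at column 6.
Columns [4, 1, 5, 2, 6, 3], r−c [-3, 1, -2, 2, -1, 3], r+c [5, 3, 8, 6, 11, 9] are all distinct, so no two queens attack.

(1,4) (2,1) (3,5) (4,2) (5,6) (6,3)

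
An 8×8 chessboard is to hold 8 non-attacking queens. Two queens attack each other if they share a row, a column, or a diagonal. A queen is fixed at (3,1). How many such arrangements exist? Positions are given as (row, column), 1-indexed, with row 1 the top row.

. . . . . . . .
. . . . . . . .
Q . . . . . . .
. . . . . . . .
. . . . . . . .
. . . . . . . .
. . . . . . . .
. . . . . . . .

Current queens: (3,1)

Branch on row 1: col 2 → 1; col 4 → 4; col 5 → 4; col 6 → 4; col 7 → 1; col 8 → 2.
Sum: 1 + 4 + 4 + 4 + 1 + 2 = 16.

16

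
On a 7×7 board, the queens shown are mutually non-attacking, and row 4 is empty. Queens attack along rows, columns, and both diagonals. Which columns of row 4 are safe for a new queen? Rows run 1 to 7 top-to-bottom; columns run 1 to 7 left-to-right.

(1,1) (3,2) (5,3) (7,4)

(1,1) attacks row 4 at column 1 and diagonals 4.
(3,2) attacks row 4 at column 2 and diagonals 1, 3.
(5,3) attacks row 4 at column 3 and diagonals 2, 4.
(7,4) attacks row 4 at column 4 and diagonals 1, 7.
Attacked columns: {1, 2, 3, 4, 7}. Safe: {5, 6}.

columns 5, 6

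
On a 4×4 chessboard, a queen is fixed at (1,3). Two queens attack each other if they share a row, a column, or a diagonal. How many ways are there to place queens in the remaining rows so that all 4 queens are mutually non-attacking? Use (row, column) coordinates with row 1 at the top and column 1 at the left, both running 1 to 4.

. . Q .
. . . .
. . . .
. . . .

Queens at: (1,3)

1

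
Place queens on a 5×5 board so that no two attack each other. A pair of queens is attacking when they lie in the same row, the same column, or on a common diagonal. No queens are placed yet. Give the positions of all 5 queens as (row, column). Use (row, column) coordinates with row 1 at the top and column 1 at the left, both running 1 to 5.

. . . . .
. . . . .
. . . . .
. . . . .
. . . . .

(1,4) (2,2) (3,5) (4,3) (5,1)

Row 1: Safe: 1, 2, 3, 4, 5. Place at column 4.
Row 2: attacked by (1,4)→{3,4,5}. Safe: 1, 2. Place at column 2.
Row 3: attacked by (1,4)→{2,4}; (2,2)→{1,2,3}. Safe: 5. Place at column 5.
Row 4: attacked by (1,4)→{1,4}; (2,2)→{2,4}; (3,5)→{4,5}. Safe: 3. Place at column 3.
Row 5: attacked by (1,4)→{4}; (2,2)→{2,5}; (3,5)→{3,5}; (4,3)→{2,3,4}. Safe: 1. Place at column 1.
Columns [4, 2, 5, 3, 1], r−c [-3, 0, -2, 1, 4], r+c [5, 4, 8, 7, 6] are all distinct, so no two queens attack.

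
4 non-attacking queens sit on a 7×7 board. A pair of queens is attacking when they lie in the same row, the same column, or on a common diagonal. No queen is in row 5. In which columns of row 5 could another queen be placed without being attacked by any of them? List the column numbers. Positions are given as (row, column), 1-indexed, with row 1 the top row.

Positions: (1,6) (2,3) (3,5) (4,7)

(1,6) attacks row 5 at column 6 and diagonals 2.
(2,3) attacks row 5 at column 3 and diagonals 6.
(3,5) attacks row 5 at column 5 and diagonals 3, 7.
(4,7) attacks row 5 at column 7 and diagonals 6.
Attacked columns: {2, 3, 5, 6, 7}. Safe: {1, 4}.

columns 1, 4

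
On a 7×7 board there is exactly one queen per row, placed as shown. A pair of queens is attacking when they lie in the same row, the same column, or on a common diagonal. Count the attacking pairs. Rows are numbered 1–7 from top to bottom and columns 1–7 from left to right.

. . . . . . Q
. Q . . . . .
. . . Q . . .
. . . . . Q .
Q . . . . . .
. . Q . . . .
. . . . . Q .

1

Same column: (4,6)–(7,6) (column 6).
Total attacking pairs: 1.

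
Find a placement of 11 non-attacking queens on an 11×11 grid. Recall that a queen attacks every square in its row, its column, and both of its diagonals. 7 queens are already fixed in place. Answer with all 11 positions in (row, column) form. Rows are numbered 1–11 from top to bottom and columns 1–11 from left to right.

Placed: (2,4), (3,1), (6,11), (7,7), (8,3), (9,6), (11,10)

Row 1: attacked by (2,4)→{3,4,5}; (3,1)→{1,3}; (6,11)→{6,11}; (7,7)→{1,7}; (8,3)→{3,10}; (9,6)→{6}; (11,10)→{10}. Safe: 2, 8, 9. Place at column 9.
Row 4: attacked by (1,9)→{6,9}; (2,4)→{2,4,6}; (3,1)→{1,2}; (6,11)→{9,11}; (7,7)→{4,7,10}; (8,3)→{3,7}; (9,6)→{1,6,11}; (11,10)→{3,10}. Safe: 5, 8. Place at column 5.
Row 5: attacked by (1,9)→{5,9}; (2,4)→{1,4,7}; (3,1)→{1,3}; (4,5)→{4,5,6}; (6,11)→{10,11}; (7,7)→{5,7,9}; (8,3)→{3,6}; (9,6)→{2,6,10}; (11,10)→{4,10}. Safe: 8. Place at column 8.
Row 10: attacked by (1,9)→{9}; (2,4)→{4}; (3,1)→{1,8}; (4,5)→{5,11}; (5,8)→{3,8}; (6,11)→{7,11}; (7,7)→{4,7,10}; (8,3)→{1,3,5}; (9,6)→{5,6,7}; (11,10)→{9,10,11}. Safe: 2. Place at column 2.
Columns [9, 4, 1, 5, 8, 11, 7, 3, 6, 2, 10], r−c [-8, -2, 2, -1, -3, -5, 0, 5, 3, 8, 1], r+c [10, 6, 4, 9, 13, 17, 14, 11, 15, 12, 21] are all distinct, so no two queens attack.

(1,9) (2,4) (3,1) (4,5) (5,8) (6,11) (7,7) (8,3) (9,6) (10,2) (11,10)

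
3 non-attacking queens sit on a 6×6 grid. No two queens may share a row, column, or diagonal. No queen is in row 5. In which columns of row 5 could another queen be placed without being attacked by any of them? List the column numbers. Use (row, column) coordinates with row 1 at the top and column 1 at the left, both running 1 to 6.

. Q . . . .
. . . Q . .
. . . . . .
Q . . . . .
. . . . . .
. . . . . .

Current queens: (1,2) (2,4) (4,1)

(1,2) attacks row 5 at column 2 and diagonals 6.
(2,4) attacks row 5 at column 4 and diagonals 1.
(4,1) attacks row 5 at column 1 and diagonals 2.
Attacked columns: {1, 2, 4, 6}. Safe: {3, 5}.

columns 3, 5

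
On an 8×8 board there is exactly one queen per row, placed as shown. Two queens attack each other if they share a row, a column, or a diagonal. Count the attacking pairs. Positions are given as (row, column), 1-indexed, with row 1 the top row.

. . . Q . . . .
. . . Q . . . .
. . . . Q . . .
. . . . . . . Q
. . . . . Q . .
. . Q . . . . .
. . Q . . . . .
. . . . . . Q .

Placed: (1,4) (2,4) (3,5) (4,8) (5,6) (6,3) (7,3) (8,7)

3

Same column: (1,4)–(2,4) (column 4); (6,3)–(7,3) (column 3).
Same diagonal: (2,4)–(3,5) (|2−3| = |4−5| = 1).
Total attacking pairs: 3.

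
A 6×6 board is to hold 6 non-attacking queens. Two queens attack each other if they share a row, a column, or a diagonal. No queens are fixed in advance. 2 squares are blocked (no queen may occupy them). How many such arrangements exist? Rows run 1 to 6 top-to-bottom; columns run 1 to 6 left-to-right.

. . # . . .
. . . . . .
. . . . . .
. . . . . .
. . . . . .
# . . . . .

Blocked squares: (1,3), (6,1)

Branch on row 1: col 1 → 0; col 2 → 1; col 4 → 1; col 5 → 1; col 6 → 0.
Sum: 0 + 1 + 1 + 1 + 0 = 3.

3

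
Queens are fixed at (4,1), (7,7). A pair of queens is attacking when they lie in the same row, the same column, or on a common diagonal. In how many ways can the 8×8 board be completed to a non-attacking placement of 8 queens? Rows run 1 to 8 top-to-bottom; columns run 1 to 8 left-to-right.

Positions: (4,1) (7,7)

2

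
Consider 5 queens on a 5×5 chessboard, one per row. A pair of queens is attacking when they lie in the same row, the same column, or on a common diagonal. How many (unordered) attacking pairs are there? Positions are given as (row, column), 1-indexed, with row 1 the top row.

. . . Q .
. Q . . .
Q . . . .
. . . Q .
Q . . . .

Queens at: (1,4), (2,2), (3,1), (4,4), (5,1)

Same column: (1,4)–(4,4) (column 4); (3,1)–(5,1) (column 1).
Same diagonal: (2,2)–(3,1) (|2−3| = |2−1| = 1); (2,2)–(4,4) (|2−4| = |2−4| = 2).
Total attacking pairs: 4.

4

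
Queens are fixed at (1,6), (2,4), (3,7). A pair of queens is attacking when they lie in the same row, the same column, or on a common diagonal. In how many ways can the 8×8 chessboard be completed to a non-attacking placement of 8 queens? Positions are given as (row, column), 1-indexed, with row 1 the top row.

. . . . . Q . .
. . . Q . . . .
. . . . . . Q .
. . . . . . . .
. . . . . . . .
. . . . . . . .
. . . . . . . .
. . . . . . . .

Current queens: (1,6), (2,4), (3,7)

2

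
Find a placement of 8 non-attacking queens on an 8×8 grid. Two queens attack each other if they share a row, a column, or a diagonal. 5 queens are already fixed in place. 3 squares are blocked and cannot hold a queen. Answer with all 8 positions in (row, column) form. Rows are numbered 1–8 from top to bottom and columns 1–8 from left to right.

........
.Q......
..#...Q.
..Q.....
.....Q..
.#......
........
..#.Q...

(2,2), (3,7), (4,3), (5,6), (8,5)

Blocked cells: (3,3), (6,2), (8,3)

(1,4) (2,2) (3,7) (4,3) (5,6) (6,8) (7,1) (8,5)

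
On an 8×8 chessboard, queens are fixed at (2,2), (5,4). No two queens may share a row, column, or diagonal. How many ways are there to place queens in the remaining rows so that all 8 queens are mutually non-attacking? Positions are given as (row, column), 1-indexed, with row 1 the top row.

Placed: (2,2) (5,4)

2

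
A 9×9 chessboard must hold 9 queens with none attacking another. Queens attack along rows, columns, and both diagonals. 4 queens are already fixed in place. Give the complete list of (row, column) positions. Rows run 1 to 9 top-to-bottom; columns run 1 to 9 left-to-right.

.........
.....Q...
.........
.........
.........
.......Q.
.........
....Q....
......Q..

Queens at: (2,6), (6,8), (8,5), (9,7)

Row 1: attacked by (2,6)→{5,6,7}; (6,8)→{3,8}; (8,5)→{5}; (9,7)→{7}. Safe: 1, 2, 4, 9. Place at column 4.
Row 3: attacked by (1,4)→{2,4,6}; (2,6)→{5,6,7}; (6,8)→{5,8}; (8,5)→{5}; (9,7)→{1,7}. Safe: 3, 9. Place at column 9.
Row 4: attacked by (1,4)→{1,4,7}; (2,6)→{4,6,8}; (3,9)→{8,9}; (6,8)→{6,8}; (8,5)→{1,5,9}; (9,7)→{2,7}. Safe: 3. Place at column 3.
Row 5: attacked by (1,4)→{4,8}; (2,6)→{3,6,9}; (3,9)→{7,9}; (4,3)→{2,3,4}; (6,8)→{7,8,9}; (8,5)→{2,5,8}; (9,7)→{3,7}. Safe: 1. Place at column 1.
Row 7: attacked by (1,4)→{4}; (2,6)→{1,6}; (3,9)→{5,9}; (4,3)→{3,6}; (5,1)→{1,3}; (6,8)→{7,8,9}; (8,5)→{4,5,6}; (9,7)→{5,7,9}. Safe: 2. Place at column 2.
Columns [4, 6, 9, 3, 1, 8, 2, 5, 7], r−c [-3, -4, -6, 1, 4, -2, 5, 3, 2], r+c [5, 8, 12, 7, 6, 14, 9, 13, 16] are all distinct, so no two queens attack.

(1,4) (2,6) (3,9) (4,3) (5,1) (6,8) (7,2) (8,5) (9,7)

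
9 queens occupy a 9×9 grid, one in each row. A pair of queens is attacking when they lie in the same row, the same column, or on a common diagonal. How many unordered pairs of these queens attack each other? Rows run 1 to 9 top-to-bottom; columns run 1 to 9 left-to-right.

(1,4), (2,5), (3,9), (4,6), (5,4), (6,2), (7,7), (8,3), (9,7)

3

Same column: (1,4)–(5,4) (column 4); (7,7)–(9,7) (column 7).
Same diagonal: (1,4)–(2,5) (|1−2| = |4−5| = 1).
Total attacking pairs: 3.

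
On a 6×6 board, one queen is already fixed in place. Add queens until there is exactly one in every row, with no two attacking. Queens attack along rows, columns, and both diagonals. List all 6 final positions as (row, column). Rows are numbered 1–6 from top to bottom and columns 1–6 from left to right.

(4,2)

(1,4) (2,1) (3,5) (4,2) (5,6) (6,3)

Row 1: attacked by (4,2)→{2,5}. Safe: 1, 3, 4, 6. Place at column 4.
Row 2: attacked by (1,4)→{3,4,5}; (4,2)→{2,4}. Safe: 1, 6. Place at column 1.
Row 3: attacked by (1,4)→{2,4,6}; (2,1)→{1,2}; (4,2)→{1,2,3}. Safe: 5. Place at column 5.
Row 5: attacked by (1,4)→{4}; (2,1)→{1,4}; (3,5)→{3,5}; (4,2)→{1,2,3}. Safe: 6. Place at column 6.
Row 6: attacked by (1,4)→{4}; (2,1)→{1,5}; (3,5)→{2,5}; (4,2)→{2,4}; (5,6)→{5,6}. Safe: 3. Place at column 3.
Columns [4, 1, 5, 2, 6, 3], r−c [-3, 1, -2, 2, -1, 3], r+c [5, 3, 8, 6, 11, 9] are all distinct, so no two queens attack.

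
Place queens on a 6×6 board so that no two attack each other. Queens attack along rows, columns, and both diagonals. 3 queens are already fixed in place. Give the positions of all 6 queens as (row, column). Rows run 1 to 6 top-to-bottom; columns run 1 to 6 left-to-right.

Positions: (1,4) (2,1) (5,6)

Row 3: attacked by (1,4)→{2,4,6}; (2,1)→{1,2}; (5,6)→{4,6}. Safe: 3, 5. Place at column 5.
Row 4: attacked by (1,4)→{1,4}; (2,1)→{1,3}; (3,5)→{4,5,6}; (5,6)→{5,6}. Safe: 2. Place at column 2.
Row 6: attacked by (1,4)→{4}; (2,1)→{1,5}; (3,5)→{2,5}; (4,2)→{2,4}; (5,6)→{5,6}. Safe: 3. Place at column 3.
Columns [4, 1, 5, 2, 6, 3], r−c [-3, 1, -2, 2, -1, 3], r+c [5, 3, 8, 6, 11, 9] are all distinct, so no two queens attack.

(1,4) (2,1) (3,5) (4,2) (5,6) (6,3)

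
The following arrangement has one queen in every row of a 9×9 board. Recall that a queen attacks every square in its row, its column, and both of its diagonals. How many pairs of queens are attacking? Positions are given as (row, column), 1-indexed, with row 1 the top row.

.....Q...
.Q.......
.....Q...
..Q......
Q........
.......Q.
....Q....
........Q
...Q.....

2

Same column: (1,6)–(3,6) (column 6).
Same diagonal: (1,6)–(4,3) (|1−4| = |6−3| = 3).
Total attacking pairs: 2.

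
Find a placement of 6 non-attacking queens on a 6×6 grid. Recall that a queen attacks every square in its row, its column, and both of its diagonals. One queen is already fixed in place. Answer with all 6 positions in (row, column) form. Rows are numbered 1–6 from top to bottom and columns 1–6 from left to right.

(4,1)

(1,2) (2,4) (3,6) (4,1) (5,3) (6,5)

Row 1: attacked by (4,1)→{1,4}. Safe: 2, 3, 5, 6. Place at column 2.
Row 2: attacked by (1,2)→{1,2,3}; (4,1)→{1,3}. Safe: 4, 5, 6. Place at column 4.
Row 3: attacked by (1,2)→{2,4}; (2,4)→{3,4,5}; (4,1)→{1,2}. Safe: 6. Place at column 6.
Row 5: attacked by (1,2)→{2,6}; (2,4)→{1,4}; (3,6)→{4,6}; (4,1)→{1,2}. Safe: 3, 5. Place at column 3.
Row 6: attacked by (1,2)→{2}; (2,4)→{4}; (3,6)→{3,6}; (4,1)→{1,3}; (5,3)→{2,3,4}. Safe: 5. Place at column 5.
Columns [2, 4, 6, 1, 3, 5], r−c [-1, -2, -3, 3, 2, 1], r+c [3, 6, 9, 5, 8, 11] are all distinct, so no two queens attack.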